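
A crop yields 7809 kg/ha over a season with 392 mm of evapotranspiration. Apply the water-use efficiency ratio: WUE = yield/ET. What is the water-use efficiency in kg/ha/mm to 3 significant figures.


WUE = 7809 / 392 = 19.9 kg/ha/mm
Therefore the water-use efficiency = 19.9 kg/ha/mm.


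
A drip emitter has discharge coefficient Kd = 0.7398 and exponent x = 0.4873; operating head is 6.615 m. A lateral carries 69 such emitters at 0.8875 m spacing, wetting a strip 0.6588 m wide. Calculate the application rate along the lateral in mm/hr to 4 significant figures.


Approach: apply the emitter equation with a lateral mass balance, q = Kd*h^x; Q = n*q; rate = Q/(n*spacing*width).
Step 1 — single emitter flow (q = Kd*h^x):
  q = 0.7398 * 6.615^0.4873 = 1.85763 L/hr
Step 2 — total lateral flow: Q = 69 * 1.85763 = 128.176 L/hr
Step 3 — wetted area: A = 69 * 0.8875 * 0.6588 = 40.3433 m^2
Step 4 — application rate: Q/A = 128.176/40.3433 = 3.177 mm/hr
Therefore the application rate along the lateral = 3.177 mm/hr.


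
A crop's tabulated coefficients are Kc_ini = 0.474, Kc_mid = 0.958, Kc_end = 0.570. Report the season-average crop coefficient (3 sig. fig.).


Approach: apply a simple seasonal average, Kc_avg = (Kc_ini + Kc_mid + Kc_end)/3.
Kc_avg = (0.474 + 0.958 + 0.570)/3 = 0.667
Therefore the season-average crop coefficient = 0.667.


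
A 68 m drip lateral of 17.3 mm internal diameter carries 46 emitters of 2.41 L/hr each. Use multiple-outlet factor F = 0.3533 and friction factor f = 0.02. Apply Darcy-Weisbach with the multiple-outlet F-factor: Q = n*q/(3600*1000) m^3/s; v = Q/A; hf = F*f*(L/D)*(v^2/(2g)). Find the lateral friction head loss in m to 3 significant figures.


Q = 46*2.41/(3600*1000) = 3.0794e-05 m^3/s
A = pi*(17.3e-3/2)^2 = 2.3506e-04 m^2, so v = Q/A = 0.13101 m/s
hf = 0.3533*0.02*(68/0.0173)*(0.13101^2/(2*9.81)) = 0.0243 m
Therefore the lateral friction head loss = 0.0243 m.


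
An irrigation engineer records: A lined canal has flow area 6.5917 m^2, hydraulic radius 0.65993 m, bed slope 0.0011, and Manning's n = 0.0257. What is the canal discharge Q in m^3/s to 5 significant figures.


Approach: apply Manning's equation, Q = (1/n)*A*R^(2/3)*S^(1/2).
Q = (1/0.0257) * 6.5917 * 0.65993^(2/3) * 0.0011^(1/2) = 6.4480 m^3/s
Therefore the canal discharge Q = 6.4480 m^3/s.


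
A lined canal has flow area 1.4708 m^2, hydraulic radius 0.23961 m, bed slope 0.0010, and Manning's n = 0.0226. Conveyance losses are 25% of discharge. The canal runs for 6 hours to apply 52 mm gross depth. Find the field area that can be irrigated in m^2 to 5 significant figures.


Approach: apply Manning's equation with a conveyance and depth budget, Q = (1/n)*A*R^(2/3)*S^(1/2); Q_field = Q*(1-loss); Area = Q_field*t/(d/1000).
Step 1 — canal discharge (Manning's equation):
  Q = (1/0.0226) * 1.4708 * 0.23961^(2/3) * 0.0010^(1/2) = 0.7939293 m^3/s
Step 2 — delivered flow: Q_field = 0.7939293*(1 - 25/100) = 0.5954469 m^3/s
Step 3 — volume delivered: V = 0.5954469 * 6*3600 = 12861.65 m^3
Step 4 — area served: A = V / (depth/1000) = 12861.65 / 0.052 = 247340 m^2
Therefore the field area that can be irrigated = 247340 m^2.


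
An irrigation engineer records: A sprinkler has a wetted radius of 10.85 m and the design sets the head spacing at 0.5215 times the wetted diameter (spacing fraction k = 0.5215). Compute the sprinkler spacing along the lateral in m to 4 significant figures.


Approach: apply the sprinkler spacing rule (spacing as a fraction of wetted diameter), S = k*(2*R).
S = 0.5215 * (2 * 10.85) = 11.32 m
Therefore the sprinkler spacing along the lateral = 11.32 m.


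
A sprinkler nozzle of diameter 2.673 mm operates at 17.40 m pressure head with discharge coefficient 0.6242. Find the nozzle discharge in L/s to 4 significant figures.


Approach: apply the orifice equation, Q = Cd*A*sqrt(2*g*h), A = pi*(d/2)^2.
A = pi*(2.673e-3/2)^2 = 5.61161e-06 m^2
Q = 0.6242 * 5.61161e-06 * sqrt(2*9.81*17.40) * 1000 = 0.06472 L/s
Therefore the nozzle discharge = 0.06472 L/s.


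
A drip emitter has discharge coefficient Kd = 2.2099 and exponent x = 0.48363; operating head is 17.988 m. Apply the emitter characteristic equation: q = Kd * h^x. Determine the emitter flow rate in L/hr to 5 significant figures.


q = 2.2099 * 17.988^0.48363 = 8.9396 L/hr
Therefore the emitter flow rate = 8.9396 L/hr.


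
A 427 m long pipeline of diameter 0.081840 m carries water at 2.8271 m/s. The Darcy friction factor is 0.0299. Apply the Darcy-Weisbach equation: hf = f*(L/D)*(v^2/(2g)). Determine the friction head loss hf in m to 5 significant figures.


hf = 0.0299 * (427/0.081840) * (2.8271^2 / (2*9.81))
hf = 63.550 m
Therefore the friction head loss hf = 63.550 m.


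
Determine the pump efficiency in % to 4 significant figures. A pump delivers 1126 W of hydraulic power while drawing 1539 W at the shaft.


Approach: apply the efficiency ratio, eta = (P_out/P_in)*100.
eta = (1126 / 1539) * 100 = 73.16 %
Therefore the pump efficiency = 73.16 %.


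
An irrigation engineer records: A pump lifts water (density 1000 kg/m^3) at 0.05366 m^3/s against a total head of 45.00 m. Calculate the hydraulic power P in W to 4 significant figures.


Approach: apply the hydraulic power relation, P = rho*g*Q*H.
P = 1000 * 9.81 * 0.05366 * 45.00 = 23690 W
Therefore the hydraulic power P = 23690 W.


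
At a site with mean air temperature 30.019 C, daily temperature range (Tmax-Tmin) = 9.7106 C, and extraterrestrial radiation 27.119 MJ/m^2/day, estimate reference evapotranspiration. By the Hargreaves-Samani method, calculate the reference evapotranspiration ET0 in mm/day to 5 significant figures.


Approach: apply the Hargreaves-Samani method, ET0 = 0.0023*(Tmean+17.8)*sqrt(Tmax-Tmin)*0.408*Ra.
ET0 = 0.0023*(30.019+17.8)*sqrt(9.7106)*0.408*27.119 = 3.7921 mm/day
Therefore the reference evapotranspiration ET0 = 3.7921 mm/day.


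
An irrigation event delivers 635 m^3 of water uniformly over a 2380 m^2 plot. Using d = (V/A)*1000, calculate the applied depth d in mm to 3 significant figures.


d = (635 / 2380) * 1000 = 267 mm
Therefore the applied depth d = 267 mm.


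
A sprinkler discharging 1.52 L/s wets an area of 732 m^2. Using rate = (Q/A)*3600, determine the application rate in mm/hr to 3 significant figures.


rate = (1.52 / 732) * 3600 = 7.48 mm/hr
Therefore the application rate = 7.48 mm/hr.


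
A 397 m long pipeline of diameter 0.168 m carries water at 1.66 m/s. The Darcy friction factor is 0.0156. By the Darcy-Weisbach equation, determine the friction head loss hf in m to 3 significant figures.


Approach: apply the Darcy-Weisbach equation, hf = f*(L/D)*(v^2/(2g)).
hf = 0.0156 * (397/0.168) * (1.66^2 / (2*9.81))
hf = 5.18 m
Therefore the friction head loss hf = 5.18 m.


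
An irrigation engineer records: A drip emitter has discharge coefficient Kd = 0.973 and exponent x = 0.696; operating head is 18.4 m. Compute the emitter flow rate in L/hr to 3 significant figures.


Approach: apply the emitter characteristic equation, q = Kd * h^x.
q = 0.973 * 18.4^0.696 = 7.39 L/hr
Therefore the emitter flow rate = 7.39 L/hr.


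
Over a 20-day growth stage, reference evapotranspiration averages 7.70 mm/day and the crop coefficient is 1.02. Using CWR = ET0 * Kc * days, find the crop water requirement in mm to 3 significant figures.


CWR = 7.70 * 1.02 * 20 = 157 mm
Therefore the crop water requirement = 157 mm.


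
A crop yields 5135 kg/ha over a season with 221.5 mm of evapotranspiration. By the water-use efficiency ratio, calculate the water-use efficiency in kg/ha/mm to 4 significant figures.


Approach: apply the water-use efficiency ratio, WUE = yield/ET.
WUE = 5135 / 221.5 = 23.18 kg/ha/mm
Therefore the water-use efficiency = 23.18 kg/ha/mm.


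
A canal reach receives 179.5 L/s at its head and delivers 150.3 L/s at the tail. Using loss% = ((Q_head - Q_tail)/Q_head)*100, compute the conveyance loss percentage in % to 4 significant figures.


loss = ((179.5 - 150.3)/179.5)*100 = 16.27 %
Therefore the conveyance loss percentage = 16.27 %.


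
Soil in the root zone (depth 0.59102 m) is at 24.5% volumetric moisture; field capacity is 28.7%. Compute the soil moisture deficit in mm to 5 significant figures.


Approach: apply the soil moisture deficit relation, SMD = (FC - theta)/100 * depth * 1000.
SMD = (28.7 - 24.5)/100 * 0.59102 * 1000 = 24.823 mm
Therefore the soil moisture deficit = 24.823 mm.


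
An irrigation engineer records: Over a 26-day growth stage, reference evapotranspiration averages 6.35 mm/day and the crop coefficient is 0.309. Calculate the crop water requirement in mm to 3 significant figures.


Approach: apply the crop water requirement relation, CWR = ET0 * Kc * days.
CWR = 6.35 * 0.309 * 26 = 51.0 mm
Therefore the crop water requirement = 51.0 mm.


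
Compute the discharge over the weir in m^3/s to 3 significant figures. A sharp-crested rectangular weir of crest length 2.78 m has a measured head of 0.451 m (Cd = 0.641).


Approach: apply the rectangular weir equation, Q = (2/3)*Cd*L*sqrt(2g)*H^1.5.
Q = (2/3)*0.641*2.78*sqrt(2*9.81)*0.451^1.5 = 1.59 m^3/s
Therefore the discharge over the weir = 1.59 m^3/s.


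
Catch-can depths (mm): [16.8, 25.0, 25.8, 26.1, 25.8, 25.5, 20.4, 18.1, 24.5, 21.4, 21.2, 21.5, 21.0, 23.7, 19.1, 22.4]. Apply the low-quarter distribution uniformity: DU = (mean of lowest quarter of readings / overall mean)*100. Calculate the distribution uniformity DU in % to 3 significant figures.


sorted lowest 4 of 16: [16.8, 18.1, 19.1, 20.4] -> mean = 18.600 mm
overall mean = 22.394 mm
DU = (18.600/22.394)*100 = 83.1 %
Therefore the distribution uniformity DU = 83.1 %.


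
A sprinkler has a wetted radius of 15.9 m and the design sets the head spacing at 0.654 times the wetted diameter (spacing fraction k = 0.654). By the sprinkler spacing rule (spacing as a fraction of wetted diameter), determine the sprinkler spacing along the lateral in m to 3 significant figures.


Approach: apply the sprinkler spacing rule (spacing as a fraction of wetted diameter), S = k*(2*R).
S = 0.654 * (2 * 15.9) = 20.8 m
Therefore the sprinkler spacing along the lateral = 20.8 m.


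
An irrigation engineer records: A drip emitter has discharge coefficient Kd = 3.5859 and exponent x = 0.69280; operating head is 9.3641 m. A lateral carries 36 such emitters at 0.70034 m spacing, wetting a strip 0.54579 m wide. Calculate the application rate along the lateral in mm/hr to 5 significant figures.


Approach: apply the emitter equation with a lateral mass balance, q = Kd*h^x; Q = n*q; rate = Q/(n*spacing*width).
Step 1 — single emitter flow (q = Kd*h^x):
  q = 3.5859 * 9.3641^0.69280 = 16.89001 L/hr
Step 2 — total lateral flow: Q = 36 * 16.89001 = 608.0403 L/hr
Step 3 — wetted area: A = 36 * 0.70034 * 0.54579 = 13.76059 m^2
Step 4 — application rate: Q/A = 608.0403/13.76059 = 44.187 mm/hr
Therefore the application rate along the lateral = 44.187 mm/hr.


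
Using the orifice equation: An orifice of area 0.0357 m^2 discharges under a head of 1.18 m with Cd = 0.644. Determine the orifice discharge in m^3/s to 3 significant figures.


Approach: apply the orifice equation, Q = Cd*A*sqrt(2*g*h).
Q = 0.644 * 0.0357 * sqrt(2*9.81*1.18) = 0.111 m^3/s
Therefore the orifice discharge = 0.111 m^3/s.


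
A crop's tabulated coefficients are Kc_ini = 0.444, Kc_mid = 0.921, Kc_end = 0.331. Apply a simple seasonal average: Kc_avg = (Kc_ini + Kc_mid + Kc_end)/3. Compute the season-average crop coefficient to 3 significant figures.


Kc_avg = (0.444 + 0.921 + 0.331)/3 = 0.565
Therefore the season-average crop coefficient = 0.565.


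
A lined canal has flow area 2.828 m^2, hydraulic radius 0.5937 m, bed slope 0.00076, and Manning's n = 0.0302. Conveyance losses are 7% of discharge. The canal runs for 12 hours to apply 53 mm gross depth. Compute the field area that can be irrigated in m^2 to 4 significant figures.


Approach: apply Manning's equation with a conveyance and depth budget, Q = (1/n)*A*R^(2/3)*S^(1/2); Q_field = Q*(1-loss); Area = Q_field*t/(d/1000).
Step 1 — canal discharge (Manning's equation):
  Q = (1/0.0302) * 2.828 * 0.5937^(2/3) * 0.00076^(1/2) = 1.82358 m^3/s
Step 2 — delivered flow: Q_field = 1.82358*(1 - 7/100) = 1.69593 m^3/s
Step 3 — volume delivered: V = 1.69593 * 12*3600 = 73264.0 m^3
Step 4 — area served: A = V / (depth/1000) = 73264.0 / 0.053 = 1382000 m^2
Therefore the field area that can be irrigated = 1382000 m^2.


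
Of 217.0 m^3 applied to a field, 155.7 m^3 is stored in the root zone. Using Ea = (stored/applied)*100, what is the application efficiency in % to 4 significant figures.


Ea = (155.7/217.0)*100 = 71.75 %
Therefore the application efficiency = 71.75 %.


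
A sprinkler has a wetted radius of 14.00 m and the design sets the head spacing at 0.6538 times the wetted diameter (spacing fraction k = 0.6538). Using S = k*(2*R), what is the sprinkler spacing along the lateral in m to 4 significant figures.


S = 0.6538 * (2 * 14.00) = 18.31 m
Therefore the sprinkler spacing along the lateral = 18.31 m.


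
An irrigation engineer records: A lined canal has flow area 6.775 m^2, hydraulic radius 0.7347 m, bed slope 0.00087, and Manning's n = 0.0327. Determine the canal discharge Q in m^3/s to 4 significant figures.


Approach: apply Manning's equation, Q = (1/n)*A*R^(2/3)*S^(1/2).
Q = (1/0.0327) * 6.775 * 0.7347^(2/3) * 0.00087^(1/2) = 4.976 m^3/s
Therefore the canal discharge Q = 4.976 m^3/s.


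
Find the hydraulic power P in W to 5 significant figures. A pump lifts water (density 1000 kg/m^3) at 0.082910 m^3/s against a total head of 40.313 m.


Approach: apply the hydraulic power relation, P = rho*g*Q*H.
P = 1000 * 9.81 * 0.082910 * 40.313 = 32788 W
Therefore the hydraulic power P = 32788 W.


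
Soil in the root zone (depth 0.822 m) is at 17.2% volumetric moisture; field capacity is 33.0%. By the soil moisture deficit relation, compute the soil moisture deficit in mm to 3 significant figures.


Approach: apply the soil moisture deficit relation, SMD = (FC - theta)/100 * depth * 1000.
SMD = (33.0 - 17.2)/100 * 0.822 * 1000 = 130 mm
Therefore the soil moisture deficit = 130 mm.


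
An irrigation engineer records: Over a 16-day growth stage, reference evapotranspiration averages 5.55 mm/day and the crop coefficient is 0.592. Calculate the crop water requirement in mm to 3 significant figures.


Approach: apply the crop water requirement relation, CWR = ET0 * Kc * days.
CWR = 5.55 * 0.592 * 16 = 52.6 mm
Therefore the crop water requirement = 52.6 mm.


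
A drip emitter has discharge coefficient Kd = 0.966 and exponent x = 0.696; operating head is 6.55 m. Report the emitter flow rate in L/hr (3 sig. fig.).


Approach: apply the emitter characteristic equation, q = Kd * h^x.
q = 0.966 * 6.55^0.696 = 3.57 L/hr
Therefore the emitter flow rate = 3.57 L/hr.


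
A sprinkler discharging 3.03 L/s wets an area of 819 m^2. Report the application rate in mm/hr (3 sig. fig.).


Approach: apply the application rate relation, rate = (Q/A)*3600.
rate = (3.03 / 819) * 3600 = 13.3 mm/hr
Therefore the application rate = 13.3 mm/hr.


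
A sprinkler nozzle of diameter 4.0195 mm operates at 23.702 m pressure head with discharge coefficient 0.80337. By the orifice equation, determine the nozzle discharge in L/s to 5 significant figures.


Approach: apply the orifice equation, Q = Cd*A*sqrt(2*g*h), A = pi*(d/2)^2.
A = pi*(4.0195e-3/2)^2 = 1.268919e-05 m^2
Q = 0.80337 * 1.268919e-05 * sqrt(2*9.81*23.702) * 1000 = 0.21983 L/s
Therefore the nozzle discharge = 0.21983 L/s.


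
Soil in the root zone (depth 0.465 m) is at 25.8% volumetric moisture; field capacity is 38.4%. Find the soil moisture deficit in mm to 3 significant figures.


Approach: apply the soil moisture deficit relation, SMD = (FC - theta)/100 * depth * 1000.
SMD = (38.4 - 25.8)/100 * 0.465 * 1000 = 58.6 mm
Therefore the soil moisture deficit = 58.6 mm.


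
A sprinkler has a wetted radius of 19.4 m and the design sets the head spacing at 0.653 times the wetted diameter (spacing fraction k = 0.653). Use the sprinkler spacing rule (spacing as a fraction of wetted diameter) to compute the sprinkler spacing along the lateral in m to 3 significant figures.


Approach: apply the sprinkler spacing rule (spacing as a fraction of wetted diameter), S = k*(2*R).
S = 0.653 * (2 * 19.4) = 25.3 m
Therefore the sprinkler spacing along the lateral = 25.3 m.


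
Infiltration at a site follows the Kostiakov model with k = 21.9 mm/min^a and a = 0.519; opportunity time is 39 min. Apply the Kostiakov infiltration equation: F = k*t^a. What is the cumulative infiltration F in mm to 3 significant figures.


F = 21.9 * 39^0.519 = 147 mm
Therefore the cumulative infiltration F = 147 mm.


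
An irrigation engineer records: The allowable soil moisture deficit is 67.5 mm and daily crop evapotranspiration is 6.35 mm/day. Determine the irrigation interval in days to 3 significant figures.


Approach: apply the irrigation interval relation, interval = SMD / ETc.
interval = 67.5 / 6.35 = 10.6 days
Therefore the irrigation interval = 10.6 days.


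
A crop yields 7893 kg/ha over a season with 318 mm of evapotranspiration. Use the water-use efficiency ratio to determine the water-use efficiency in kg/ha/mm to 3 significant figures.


Approach: apply the water-use efficiency ratio, WUE = yield/ET.
WUE = 7893 / 318 = 24.8 kg/ha/mm
Therefore the water-use efficiency = 24.8 kg/ha/mm.


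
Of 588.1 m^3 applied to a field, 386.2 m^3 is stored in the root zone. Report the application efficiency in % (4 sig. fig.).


Approach: apply the application efficiency ratio, Ea = (stored/applied)*100.
Ea = (386.2/588.1)*100 = 65.67 %
Therefore the application efficiency = 65.67 %.


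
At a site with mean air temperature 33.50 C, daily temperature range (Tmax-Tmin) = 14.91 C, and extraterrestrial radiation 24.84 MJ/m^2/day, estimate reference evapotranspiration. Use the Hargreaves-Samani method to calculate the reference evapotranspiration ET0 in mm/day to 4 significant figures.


Approach: apply the Hargreaves-Samani method, ET0 = 0.0023*(Tmean+17.8)*sqrt(Tmax-Tmin)*0.408*Ra.
ET0 = 0.0023*(33.50+17.8)*sqrt(14.91)*0.408*24.84 = 4.617 mm/day
Therefore the reference evapotranspiration ET0 = 4.617 mm/day.


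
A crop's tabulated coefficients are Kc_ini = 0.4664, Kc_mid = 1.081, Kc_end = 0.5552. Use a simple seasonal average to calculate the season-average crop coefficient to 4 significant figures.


Approach: apply a simple seasonal average, Kc_avg = (Kc_ini + Kc_mid + Kc_end)/3.
Kc_avg = (0.4664 + 1.081 + 0.5552)/3 = 0.7009
Therefore the season-average crop coefficient = 0.7009.


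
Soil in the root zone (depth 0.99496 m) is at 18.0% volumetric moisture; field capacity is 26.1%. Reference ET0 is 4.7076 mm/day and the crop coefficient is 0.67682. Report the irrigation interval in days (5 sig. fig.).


Approach: apply soil-water budget scheduling, SMD = (FC-theta)/100*depth*1000; ETc = ET0*Kc; interval = SMD/ETc.
Step 1 — soil moisture deficit:
  SMD = (26.1 - 18.0)/100 * 0.99496 * 1000 = 80.59176 mm
Step 2 — daily crop ET (ETc = ET0*Kc):
  ETc = 4.7076 * 0.67682 = 3.186198 mm/day
Step 3 — irrigation interval (SMD/ETc):
  interval = 80.59176 / 3.186198 = 25.294 days
Therefore the irrigation interval = 25.294 days.


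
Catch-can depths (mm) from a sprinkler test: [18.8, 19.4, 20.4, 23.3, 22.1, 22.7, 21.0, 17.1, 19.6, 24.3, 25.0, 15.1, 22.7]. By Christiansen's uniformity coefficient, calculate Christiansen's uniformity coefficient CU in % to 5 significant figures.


Approach: apply Christiansen's uniformity coefficient, CU = (1 - mean_abs_deviation/mean)*100.
mean = 20.88462 mm
mean |d_i - mean| = 2.293491 mm
CU = (1 - 2.293491/20.88462)*100 = 89.018 %
Therefore Christiansen's uniformity coefficient CU = 89.018 %.


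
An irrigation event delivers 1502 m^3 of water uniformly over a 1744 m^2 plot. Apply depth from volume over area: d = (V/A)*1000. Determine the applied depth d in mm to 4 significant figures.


d = (1502 / 1744) * 1000 = 861.2 mm
Therefore the applied depth d = 861.2 mm.


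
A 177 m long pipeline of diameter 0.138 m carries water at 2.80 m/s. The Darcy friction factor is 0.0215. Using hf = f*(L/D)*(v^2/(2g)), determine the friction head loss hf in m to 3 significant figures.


hf = 0.0215 * (177/0.138) * (2.80^2 / (2*9.81))
hf = 11.0 m
Therefore the friction head loss hf = 11.0 m.


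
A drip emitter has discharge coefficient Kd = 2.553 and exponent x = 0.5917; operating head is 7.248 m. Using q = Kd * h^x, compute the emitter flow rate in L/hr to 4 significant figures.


q = 2.553 * 7.248^0.5917 = 8.242 L/hr
Therefore the emitter flow rate = 8.242 L/hr.


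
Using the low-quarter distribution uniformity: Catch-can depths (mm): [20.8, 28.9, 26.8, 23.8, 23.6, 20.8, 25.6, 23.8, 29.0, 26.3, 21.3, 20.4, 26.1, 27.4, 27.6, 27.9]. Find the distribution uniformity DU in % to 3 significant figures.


Approach: apply the low-quarter distribution uniformity, DU = (mean of lowest quarter of readings / overall mean)*100.
sorted lowest 4 of 16: [20.4, 20.8, 20.8, 21.3] -> mean = 20.825 mm
overall mean = 25.006 mm
DU = (20.825/25.006)*100 = 83.3 %
Therefore the distribution uniformity DU = 83.3 %.


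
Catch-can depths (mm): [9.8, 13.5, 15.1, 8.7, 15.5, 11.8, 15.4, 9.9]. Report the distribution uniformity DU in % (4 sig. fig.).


Approach: apply the low-quarter distribution uniformity, DU = (mean of lowest quarter of readings / overall mean)*100.
sorted lowest 2 of 8: [8.7, 9.8] -> mean = 9.25000 mm
overall mean = 12.4625 mm
DU = (9.25000/12.4625)*100 = 74.22 %
Therefore the distribution uniformity DU = 74.22 %.


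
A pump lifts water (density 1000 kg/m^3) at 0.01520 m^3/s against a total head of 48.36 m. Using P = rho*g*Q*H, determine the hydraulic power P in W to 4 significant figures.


P = 1000 * 9.81 * 0.01520 * 48.36 = 7211 W
Therefore the hydraulic power P = 7211 W.


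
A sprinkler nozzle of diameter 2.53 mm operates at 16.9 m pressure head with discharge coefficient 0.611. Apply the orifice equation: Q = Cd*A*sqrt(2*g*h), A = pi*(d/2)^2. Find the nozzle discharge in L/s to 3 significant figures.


A = pi*(2.53e-3/2)^2 = 5.0273e-06 m^2
Q = 0.611 * 5.0273e-06 * sqrt(2*9.81*16.9) * 1000 = 0.0559 L/s
Therefore the nozzle discharge = 0.0559 L/s.


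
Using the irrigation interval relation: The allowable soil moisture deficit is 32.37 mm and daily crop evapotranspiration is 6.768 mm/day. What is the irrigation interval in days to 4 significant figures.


Approach: apply the irrigation interval relation, interval = SMD / ETc.
interval = 32.37 / 6.768 = 4.783 days
Therefore the irrigation interval = 4.783 days.


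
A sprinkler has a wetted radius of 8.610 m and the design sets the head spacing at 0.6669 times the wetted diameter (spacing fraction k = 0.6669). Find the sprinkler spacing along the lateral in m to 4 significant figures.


Approach: apply the sprinkler spacing rule (spacing as a fraction of wetted diameter), S = k*(2*R).
S = 0.6669 * (2 * 8.610) = 11.48 m
Therefore the sprinkler spacing along the lateral = 11.48 m.


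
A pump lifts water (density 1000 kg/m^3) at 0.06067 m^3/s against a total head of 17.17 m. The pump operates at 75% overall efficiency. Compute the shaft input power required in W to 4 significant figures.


Approach: apply hydraulic power then efficiency conversion, P = rho*g*Q*H; P_in = P/eta.
Step 1 — hydraulic power (P = rho*g*Q*H):
  P = 1000 * 9.81 * 0.06067 * 17.17 = 10219.1 W
Step 2 — input power: P_in = P/eta = 10219.1 / 0.75 = 13630 W
Therefore the shaft input power required = 13630 W.


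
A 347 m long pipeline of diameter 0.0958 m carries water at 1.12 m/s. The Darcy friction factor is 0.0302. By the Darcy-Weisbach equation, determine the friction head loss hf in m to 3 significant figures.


Approach: apply the Darcy-Weisbach equation, hf = f*(L/D)*(v^2/(2g)).
hf = 0.0302 * (347/0.0958) * (1.12^2 / (2*9.81))
hf = 6.99 m
Therefore the friction head loss hf = 6.99 m.


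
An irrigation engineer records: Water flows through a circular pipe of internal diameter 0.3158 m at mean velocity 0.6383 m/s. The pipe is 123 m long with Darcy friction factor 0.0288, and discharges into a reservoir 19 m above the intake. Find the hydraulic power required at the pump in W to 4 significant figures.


Approach: apply continuity + Darcy-Weisbach + hydraulic power, Q = A*v; hf = f*(L/D)*(v^2/(2g)); H = static + hf; P = rho*g*Q*H.
Step 1 — flow rate (continuity, Q = A*v):
  A = pi*(0.3158/2)^2 = 0.0783275 m^2
  Q = 0.0783275 * 0.6383 = 0.0499964 m^3/s
Step 2 — friction head loss (Darcy-Weisbach):
  hf = 0.0288 * (123/0.3158) * (0.6383^2 / (2*9.81))
  hf = 0.232936 m
Step 3 — total head: H = 19 + 0.232936 = 19.2329 m
Step 4 — hydraulic power (P = rho*g*Q*H):
  P = 1000 * 9.81 * 0.0499964 * 19.2329 = 9433 W
Therefore the hydraulic power required at the pump = 9433 W.


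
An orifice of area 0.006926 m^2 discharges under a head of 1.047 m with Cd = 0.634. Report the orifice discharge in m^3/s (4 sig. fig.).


Approach: apply the orifice equation, Q = Cd*A*sqrt(2*g*h).
Q = 0.634 * 0.006926 * sqrt(2*9.81*1.047) = 0.01990 m^3/s
Therefore the orifice discharge = 0.01990 m^3/s.


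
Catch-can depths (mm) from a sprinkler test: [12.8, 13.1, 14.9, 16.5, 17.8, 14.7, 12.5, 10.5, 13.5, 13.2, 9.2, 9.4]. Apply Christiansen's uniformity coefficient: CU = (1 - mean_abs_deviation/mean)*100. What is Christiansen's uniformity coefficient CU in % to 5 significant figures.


mean = 13.17500 mm
mean |d_i - mean| = 1.925000 mm
CU = (1 - 1.925000/13.17500)*100 = 85.389 %
Therefore Christiansen's uniformity coefficient CU = 85.389 %.


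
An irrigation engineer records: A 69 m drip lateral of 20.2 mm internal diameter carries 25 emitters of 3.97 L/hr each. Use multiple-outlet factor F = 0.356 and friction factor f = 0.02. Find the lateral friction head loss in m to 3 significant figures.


Approach: apply Darcy-Weisbach with the multiple-outlet F-factor, Q = n*q/(3600*1000) m^3/s; v = Q/A; hf = F*f*(L/D)*(v^2/(2g)).
Q = 25*3.97/(3600*1000) = 2.7569e-05 m^3/s
A = pi*(20.2e-3/2)^2 = 3.2047e-04 m^2, so v = Q/A = 0.086027 m/s
hf = 0.356*0.02*(69/0.0202)*(0.086027^2/(2*9.81)) = 0.00917 m
Therefore the lateral friction head loss = 0.00917 m.


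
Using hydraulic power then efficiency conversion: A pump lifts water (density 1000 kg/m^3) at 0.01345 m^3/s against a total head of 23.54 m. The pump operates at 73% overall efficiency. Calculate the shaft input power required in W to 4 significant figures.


Approach: apply hydraulic power then efficiency conversion, P = rho*g*Q*H; P_in = P/eta.
Step 1 — hydraulic power (P = rho*g*Q*H):
  P = 1000 * 9.81 * 0.01345 * 23.54 = 3105.97 W
Step 2 — input power: P_in = P/eta = 3105.97 / 0.73 = 4255 W
Therefore the shaft input power required = 4255 W.


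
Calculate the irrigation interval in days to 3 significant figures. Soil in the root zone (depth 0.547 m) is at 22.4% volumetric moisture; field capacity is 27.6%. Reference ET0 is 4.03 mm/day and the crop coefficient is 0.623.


Approach: apply soil-water budget scheduling, SMD = (FC-theta)/100*depth*1000; ETc = ET0*Kc; interval = SMD/ETc.
Step 1 — soil moisture deficit:
  SMD = (27.6 - 22.4)/100 * 0.547 * 1000 = 28.444 mm
Step 2 — daily crop ET (ETc = ET0*Kc):
  ETc = 4.03 * 0.623 = 2.5107 mm/day
Step 3 — irrigation interval (SMD/ETc):
  interval = 28.444 / 2.5107 = 11.3 days
Therefore the irrigation interval = 11.3 days.


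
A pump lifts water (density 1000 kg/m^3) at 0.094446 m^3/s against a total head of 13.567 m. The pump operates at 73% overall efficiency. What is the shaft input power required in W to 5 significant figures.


Approach: apply hydraulic power then efficiency conversion, P = rho*g*Q*H; P_in = P/eta.
Step 1 — hydraulic power (P = rho*g*Q*H):
  P = 1000 * 9.81 * 0.094446 * 13.567 = 12570.03 W
Step 2 — input power: P_in = P/eta = 12570.03 / 0.73 = 17219 W
Therefore the shaft input power required = 17219 W.


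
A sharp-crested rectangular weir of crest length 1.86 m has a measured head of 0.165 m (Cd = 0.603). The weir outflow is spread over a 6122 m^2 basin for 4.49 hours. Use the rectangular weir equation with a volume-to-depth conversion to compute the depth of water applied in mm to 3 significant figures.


Approach: apply the rectangular weir equation with a volume-to-depth conversion, Q = (2/3)*Cd*L*sqrt(2g)*H^1.5; d = Q*t/A * 1000.
Step 1 — weir discharge:
  Q = (2/3)*0.603*1.86*sqrt(2*9.81)*0.165^1.5 = 0.22198 m^3/s
Step 2 — volume: V = 0.22198 * 4.49*3600 = 3588.1 m^3
Step 3 — depth: d = V/A * 1000 = 3588.1/6122 * 1000 = 586 mm
Therefore the depth of water applied = 586 mm.


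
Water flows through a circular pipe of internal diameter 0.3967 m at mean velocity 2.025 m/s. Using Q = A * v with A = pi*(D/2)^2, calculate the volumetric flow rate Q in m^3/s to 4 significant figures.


A = pi*(0.3967/2)^2 = 0.123599 m^2
Q = 0.123599 * 2.025 = 0.2503 m^3/s
Therefore the volumetric flow rate Q = 0.2503 m^3/s.


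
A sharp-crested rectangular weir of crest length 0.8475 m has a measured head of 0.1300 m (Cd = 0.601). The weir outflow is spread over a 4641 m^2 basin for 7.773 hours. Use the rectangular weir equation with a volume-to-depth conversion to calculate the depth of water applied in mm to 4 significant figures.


Approach: apply the rectangular weir equation with a volume-to-depth conversion, Q = (2/3)*Cd*L*sqrt(2g)*H^1.5; d = Q*t/A * 1000.
Step 1 — weir discharge:
  Q = (2/3)*0.601*0.8475*sqrt(2*9.81)*0.1300^1.5 = 0.0704997 m^3/s
Step 2 — volume: V = 0.0704997 * 7.773*3600 = 1972.78 m^3
Step 3 — depth: d = V/A * 1000 = 1972.78/4641 * 1000 = 425.1 mm
Therefore the depth of water applied = 425.1 mm.


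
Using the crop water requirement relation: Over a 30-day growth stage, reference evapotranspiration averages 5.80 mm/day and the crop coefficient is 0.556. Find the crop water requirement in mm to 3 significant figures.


Approach: apply the crop water requirement relation, CWR = ET0 * Kc * days.
CWR = 5.80 * 0.556 * 30 = 96.7 mm
Therefore the crop water requirement = 96.7 mm.


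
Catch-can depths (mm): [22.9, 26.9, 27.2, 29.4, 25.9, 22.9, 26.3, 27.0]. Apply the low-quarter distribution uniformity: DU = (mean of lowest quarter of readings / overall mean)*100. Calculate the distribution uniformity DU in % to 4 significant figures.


sorted lowest 2 of 8: [22.9, 22.9] -> mean = 22.9000 mm
overall mean = 26.0625 mm
DU = (22.9000/26.0625)*100 = 87.87 %
Therefore the distribution uniformity DU = 87.87 %.


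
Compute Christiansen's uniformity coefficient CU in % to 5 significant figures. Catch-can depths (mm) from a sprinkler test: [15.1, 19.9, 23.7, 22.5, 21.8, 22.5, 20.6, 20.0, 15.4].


Approach: apply Christiansen's uniformity coefficient, CU = (1 - mean_abs_deviation/mean)*100.
mean = 20.16667 mm
mean |d_i - mean| = 2.281481 mm
CU = (1 - 2.281481/20.16667)*100 = 88.687 %
Therefore Christiansen's uniformity coefficient CU = 88.687 %.


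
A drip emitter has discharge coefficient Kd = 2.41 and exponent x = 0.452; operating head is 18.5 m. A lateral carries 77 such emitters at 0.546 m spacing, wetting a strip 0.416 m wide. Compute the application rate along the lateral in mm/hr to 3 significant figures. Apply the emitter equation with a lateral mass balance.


Approach: apply the emitter equation with a lateral mass balance, q = Kd*h^x; Q = n*q; rate = Q/(n*spacing*width).
Step 1 — single emitter flow (q = Kd*h^x):
  q = 2.41 * 18.5^0.452 = 9.0111 L/hr
Step 2 — total lateral flow: Q = 77 * 9.0111 = 693.86 L/hr
Step 3 — wetted area: A = 77 * 0.546 * 0.416 = 17.489 m^2
Step 4 — application rate: Q/A = 693.86/17.489 = 39.7 mm/hr
Therefore the application rate along the lateral = 39.7 mm/hr.


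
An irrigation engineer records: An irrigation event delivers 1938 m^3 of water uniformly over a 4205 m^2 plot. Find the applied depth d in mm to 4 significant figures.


Approach: apply depth from volume over area, d = (V/A)*1000.
d = (1938 / 4205) * 1000 = 460.9 mm
Therefore the applied depth d = 460.9 mm.


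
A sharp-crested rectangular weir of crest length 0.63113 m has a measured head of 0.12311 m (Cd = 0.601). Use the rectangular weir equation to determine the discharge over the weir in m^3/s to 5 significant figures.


Approach: apply the rectangular weir equation, Q = (2/3)*Cd*L*sqrt(2g)*H^1.5.
Q = (2/3)*0.601*0.63113*sqrt(2*9.81)*0.12311^1.5 = 0.048383 m^3/s
Therefore the discharge over the weir = 0.048383 m^3/s.


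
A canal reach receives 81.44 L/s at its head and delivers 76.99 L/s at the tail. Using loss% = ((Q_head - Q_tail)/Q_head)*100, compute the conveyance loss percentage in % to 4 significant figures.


loss = ((81.44 - 76.99)/81.44)*100 = 5.464 %
Therefore the conveyance loss percentage = 5.464 %.


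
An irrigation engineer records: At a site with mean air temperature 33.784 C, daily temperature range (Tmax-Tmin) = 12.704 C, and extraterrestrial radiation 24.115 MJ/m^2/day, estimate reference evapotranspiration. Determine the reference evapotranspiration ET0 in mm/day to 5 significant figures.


Approach: apply the Hargreaves-Samani method, ET0 = 0.0023*(Tmean+17.8)*sqrt(Tmax-Tmin)*0.408*Ra.
ET0 = 0.0023*(33.784+17.8)*sqrt(12.704)*0.408*24.115 = 4.1606 mm/day
Therefore the reference evapotranspiration ET0 = 4.1606 mm/day.


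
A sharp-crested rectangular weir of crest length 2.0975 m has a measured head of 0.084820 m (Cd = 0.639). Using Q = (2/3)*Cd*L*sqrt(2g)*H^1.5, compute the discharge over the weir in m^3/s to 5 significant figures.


Q = (2/3)*0.639*2.0975*sqrt(2*9.81)*0.084820^1.5 = 0.097771 m^3/s
Therefore the discharge over the weir = 0.097771 m^3/s.


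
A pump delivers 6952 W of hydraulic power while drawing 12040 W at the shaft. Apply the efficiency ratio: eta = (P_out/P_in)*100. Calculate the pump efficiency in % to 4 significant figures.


eta = (6952 / 12040) * 100 = 57.74 %
Therefore the pump efficiency = 57.74 %.


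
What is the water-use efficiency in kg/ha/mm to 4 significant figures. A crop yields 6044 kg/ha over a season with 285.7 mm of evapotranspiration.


Approach: apply the water-use efficiency ratio, WUE = yield/ET.
WUE = 6044 / 285.7 = 21.16 kg/ha/mm
Therefore the water-use efficiency = 21.16 kg/ha/mm.


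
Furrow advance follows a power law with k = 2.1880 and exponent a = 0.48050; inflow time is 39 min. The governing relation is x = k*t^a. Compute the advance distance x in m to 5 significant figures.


x = 2.1880 * 39^0.48050 = 12.722 m
Therefore the advance distance x = 12.722 m.


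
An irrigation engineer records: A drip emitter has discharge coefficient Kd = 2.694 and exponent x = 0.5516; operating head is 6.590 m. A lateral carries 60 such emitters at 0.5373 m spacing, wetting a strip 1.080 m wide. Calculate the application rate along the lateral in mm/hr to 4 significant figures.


Approach: apply the emitter equation with a lateral mass balance, q = Kd*h^x; Q = n*q; rate = Q/(n*spacing*width).
Step 1 — single emitter flow (q = Kd*h^x):
  q = 2.694 * 6.590^0.5516 = 7.62245 L/hr
Step 2 — total lateral flow: Q = 60 * 7.62245 = 457.347 L/hr
Step 3 — wetted area: A = 60 * 0.5373 * 1.080 = 34.8170 m^2
Step 4 — application rate: Q/A = 457.347/34.8170 = 13.14 mm/hr
Therefore the application rate along the lateral = 13.14 mm/hr.


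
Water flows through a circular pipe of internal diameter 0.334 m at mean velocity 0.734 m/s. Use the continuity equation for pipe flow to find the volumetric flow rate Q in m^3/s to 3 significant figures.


Approach: apply the continuity equation for pipe flow, Q = A * v with A = pi*(D/2)^2.
A = pi*(0.334/2)^2 = 0.087616 m^2
Q = 0.087616 * 0.734 = 0.0643 m^3/s
Therefore the volumetric flow rate Q = 0.0643 m^3/s.


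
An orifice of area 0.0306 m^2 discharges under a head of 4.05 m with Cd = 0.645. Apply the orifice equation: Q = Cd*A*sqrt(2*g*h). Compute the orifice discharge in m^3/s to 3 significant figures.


Q = 0.645 * 0.0306 * sqrt(2*9.81*4.05) = 0.176 m^3/s
Therefore the orifice discharge = 0.176 m^3/s.


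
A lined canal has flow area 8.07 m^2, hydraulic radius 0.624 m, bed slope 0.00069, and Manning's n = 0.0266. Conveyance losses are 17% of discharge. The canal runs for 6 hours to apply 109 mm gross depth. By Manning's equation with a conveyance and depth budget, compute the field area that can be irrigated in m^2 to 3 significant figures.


Approach: apply Manning's equation with a conveyance and depth budget, Q = (1/n)*A*R^(2/3)*S^(1/2); Q_field = Q*(1-loss); Area = Q_field*t/(d/1000).
Step 1 — canal discharge (Manning's equation):
  Q = (1/0.0266) * 8.07 * 0.624^(2/3) * 0.00069^(1/2) = 5.8193 m^3/s
Step 2 — delivered flow: Q_field = 5.8193*(1 - 17/100) = 4.8300 m^3/s
Step 3 — volume delivered: V = 4.8300 * 6*3600 = 104330 m^3
Step 4 — area served: A = V / (depth/1000) = 104330 / 0.109 = 957000 m^2
Therefore the field area that can be irrigated = 957000 m^2.


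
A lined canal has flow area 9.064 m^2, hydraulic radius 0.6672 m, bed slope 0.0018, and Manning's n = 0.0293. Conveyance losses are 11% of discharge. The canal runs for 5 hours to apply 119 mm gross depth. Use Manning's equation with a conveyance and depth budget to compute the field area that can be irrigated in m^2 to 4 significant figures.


Approach: apply Manning's equation with a conveyance and depth budget, Q = (1/n)*A*R^(2/3)*S^(1/2); Q_field = Q*(1-loss); Area = Q_field*t/(d/1000).
Step 1 — canal discharge (Manning's equation):
  Q = (1/0.0293) * 9.064 * 0.6672^(2/3) * 0.0018^(1/2) = 10.0213 m^3/s
Step 2 — delivered flow: Q_field = 10.0213*(1 - 11/100) = 8.91899 m^3/s
Step 3 — volume delivered: V = 8.91899 * 5*3600 = 160542 m^3
Step 4 — area served: A = V / (depth/1000) = 160542 / 0.119 = 1349000 m^2
Therefore the field area that can be irrigated = 1349000 m^2.


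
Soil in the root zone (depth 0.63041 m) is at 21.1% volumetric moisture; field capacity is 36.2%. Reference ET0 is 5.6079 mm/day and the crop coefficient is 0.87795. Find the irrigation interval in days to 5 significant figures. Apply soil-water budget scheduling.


Approach: apply soil-water budget scheduling, SMD = (FC-theta)/100*depth*1000; ETc = ET0*Kc; interval = SMD/ETc.
Step 1 — soil moisture deficit:
  SMD = (36.2 - 21.1)/100 * 0.63041 * 1000 = 95.19191 mm
Step 2 — daily crop ET (ETc = ET0*Kc):
  ETc = 5.6079 * 0.87795 = 4.923456 mm/day
Step 3 — irrigation interval (SMD/ETc):
  interval = 95.19191 / 4.923456 = 19.334 days
Therefore the irrigation interval = 19.334 days.


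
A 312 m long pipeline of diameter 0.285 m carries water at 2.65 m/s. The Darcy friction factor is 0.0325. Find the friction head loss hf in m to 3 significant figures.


Approach: apply the Darcy-Weisbach equation, hf = f*(L/D)*(v^2/(2g)).
hf = 0.0325 * (312/0.285) * (2.65^2 / (2*9.81))
hf = 12.7 m
Therefore the friction head loss hf = 12.7 m.


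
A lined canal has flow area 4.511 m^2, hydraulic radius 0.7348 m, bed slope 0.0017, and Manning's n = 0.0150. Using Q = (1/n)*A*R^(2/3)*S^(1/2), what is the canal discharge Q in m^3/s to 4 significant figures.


Q = (1/0.0150) * 4.511 * 0.7348^(2/3) * 0.0017^(1/2) = 10.10 m^3/s
Therefore the canal discharge Q = 10.10 m^3/s.


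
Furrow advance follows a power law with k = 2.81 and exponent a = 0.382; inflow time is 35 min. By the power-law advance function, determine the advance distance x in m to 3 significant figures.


Approach: apply the power-law advance function, x = k*t^a.
x = 2.81 * 35^0.382 = 10.9 m
Therefore the advance distance x = 10.9 m.


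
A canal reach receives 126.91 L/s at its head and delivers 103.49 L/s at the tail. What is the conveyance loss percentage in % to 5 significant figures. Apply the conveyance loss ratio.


Approach: apply the conveyance loss ratio, loss% = ((Q_head - Q_tail)/Q_head)*100.
loss = ((126.91 - 103.49)/126.91)*100 = 18.454 %
Therefore the conveyance loss percentage = 18.454 %.
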